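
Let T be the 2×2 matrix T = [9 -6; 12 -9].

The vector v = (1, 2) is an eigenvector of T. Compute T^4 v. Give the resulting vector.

(81, 162)

First find the eigenvalue: Tv = (-3, -6) = -3·(1, 2), so λ = -3.
Then T^4 v = λ^4·v = (-3)^4·(1, 2) = 81·(1, 2) = (81, 162).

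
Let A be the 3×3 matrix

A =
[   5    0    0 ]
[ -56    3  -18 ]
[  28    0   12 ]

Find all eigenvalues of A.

Set up det(λI - A) = 0.
Expanding the 3×3 determinant: p(λ) = λ^3 - 20λ^2 + 111λ - 180.
Try λ = 3: p(3) = 0, so 3 is a root.
Dividing by (λ - 3) leaves λ^2 - 17λ + 60.
The quadratic factors as (λ - 5)·(λ - 12).
Eigenvalues: 3, 5, 12.

3, 5, 12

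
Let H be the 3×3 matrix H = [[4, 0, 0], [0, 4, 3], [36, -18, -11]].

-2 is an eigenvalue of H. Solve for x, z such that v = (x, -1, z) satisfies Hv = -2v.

We need (H + 2I)v = 0.
H + 2I = [[6, 0, 0], [0, 6, 3], [36, -18, -9]].
Row 1: (6)·x + (0)·-1 + (0)·z = 0
Row 2: (0)·x + (6)·-1 + (3)·z = 0
Row 3: (36)·x + (-18)·-1 + (-9)·z = 0
Solving gives x = 0, z = 2.
Check: H·(0, -1, 2) = (0, 2, -4) = -2·(0, -1, 2).

0, 2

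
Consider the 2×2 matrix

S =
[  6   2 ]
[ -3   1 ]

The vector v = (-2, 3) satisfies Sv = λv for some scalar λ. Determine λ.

Compute Sv: S·(-2, 3) = (-6, 9).
Since Sv = λv, compare component 1: -6 = λ·-2, so λ = 3.

3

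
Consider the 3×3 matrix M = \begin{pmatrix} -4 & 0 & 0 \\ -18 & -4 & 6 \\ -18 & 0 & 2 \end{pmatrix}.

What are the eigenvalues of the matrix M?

Compute the characteristic polynomial p(μ) = det(μI - M).
Expanding the 3×3 determinant: p(μ) = μ^3 + 6μ^2 - 32.
Rational-root test: μ = -4 gives p(-4) = 0.
Dividing by (μ + 4) leaves μ^2 + 2μ - 8.
The quadratic factors as (μ + 4)·(μ - 2).
Eigenvalues: -4, -4, 2.

-4, -4, 2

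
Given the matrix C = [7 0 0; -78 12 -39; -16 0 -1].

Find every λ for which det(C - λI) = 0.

-1, 7, 12

The characteristic polynomial is p(r) = det(rI - C).
Expanding the 3×3 determinant: p(r) = r^3 - 18r^2 + 65r + 84.
Since p(-1) = 0, r = -1 is a root.
Factor out (r + 1): p(r) = (r + 1)·(r^2 - 19r + 84).
The quadratic factors as (r - 7)·(r - 12).
Eigenvalues: -1, 7, 12.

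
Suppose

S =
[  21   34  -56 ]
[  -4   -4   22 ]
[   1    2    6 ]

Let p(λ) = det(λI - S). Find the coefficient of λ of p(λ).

166

p(λ) = λ^3 - 23λ^2 + 166λ - 360.
The coefficient of λ is 166.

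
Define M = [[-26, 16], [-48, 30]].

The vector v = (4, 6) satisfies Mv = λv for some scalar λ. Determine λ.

Compute Mv: M·(4, 6) = (-8, -12).
Since Mv = λv, compare component 1: -8 = λ·4, so λ = -2.

-2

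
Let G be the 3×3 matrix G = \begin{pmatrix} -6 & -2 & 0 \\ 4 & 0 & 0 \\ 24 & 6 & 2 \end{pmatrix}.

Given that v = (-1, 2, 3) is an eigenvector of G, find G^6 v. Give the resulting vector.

(-64, 128, 192)

First find the eigenvalue: Gv = (2, -4, -6) = -2·(-1, 2, 3), so λ = -2.
Then G^6 v = λ^6·v = (-2)^6·(-1, 2, 3) = 64·(-1, 2, 3) = (-64, 128, 192).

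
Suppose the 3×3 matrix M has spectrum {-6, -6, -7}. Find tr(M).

trace(M) is the sum of the eigenvalues: (-6) + (-6) + (-7) = -19.

-19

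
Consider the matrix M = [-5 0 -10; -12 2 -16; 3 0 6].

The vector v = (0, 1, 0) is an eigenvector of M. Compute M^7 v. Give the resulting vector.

First find the eigenvalue: Mv = (0, 2, 0) = 2·(0, 1, 0), so λ = 2.
Then M^7 v = λ^7·v = 2^7·(0, 1, 0) = 128·(0, 1, 0) = (0, 128, 0).

(0, 128, 0)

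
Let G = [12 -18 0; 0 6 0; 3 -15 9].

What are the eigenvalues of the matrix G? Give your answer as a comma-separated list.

Set up det(λI - G) = 0.
Expanding the 3×3 determinant: p(λ) = λ^3 - 27λ^2 + 234λ - 648.
Since p(9) = 0, λ = 9 is a root.
Dividing by (λ - 9) leaves λ^2 - 18λ + 72.
The quadratic factors as (λ - 6)·(λ - 12).
Eigenvalues: 6, 9, 12.

6, 9, 12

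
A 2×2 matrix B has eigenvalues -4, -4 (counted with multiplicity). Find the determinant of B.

16

det(B) is the product of the eigenvalues: (-4) · (-4) = 16.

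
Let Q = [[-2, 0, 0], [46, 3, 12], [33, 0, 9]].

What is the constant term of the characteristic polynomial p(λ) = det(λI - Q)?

p(0) = det(0·I − Q) = det(−Q) = (−1)^3·det(Q).
det(Q) = -54, so p(0) = 54.

54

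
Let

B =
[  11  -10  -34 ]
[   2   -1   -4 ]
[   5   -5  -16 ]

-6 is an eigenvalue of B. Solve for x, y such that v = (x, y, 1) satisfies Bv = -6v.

2, 0

We need (B + 6I)v = 0.
B + 6I = [[17, -10, -34], [2, 5, -4], [5, -5, -10]].
Row 1: (17)·x + (-10)·y + (-34)·1 = 0
Row 2: (2)·x + (5)·y + (-4)·1 = 0
Row 3: (5)·x + (-5)·y + (-10)·1 = 0
Solving gives x = 2, y = 0.
Check: B·(2, 0, 1) = (-12, 0, -6) = -6·(2, 0, 1).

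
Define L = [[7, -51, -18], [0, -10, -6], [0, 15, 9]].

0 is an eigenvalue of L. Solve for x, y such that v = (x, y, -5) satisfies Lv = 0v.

We need (L)v = 0.
L = [[7, -51, -18], [0, -10, -6], [0, 15, 9]].
Row 1: (7)·x + (-51)·y + (-18)·-5 = 0
Row 2: (0)·x + (-10)·y + (-6)·-5 = 0
Row 3: (0)·x + (15)·y + (9)·-5 = 0
Solving gives x = 9, y = 3.
Check: L·(9, 3, -5) = (0, 0, 0) = 0·(9, 3, -5).

9, 3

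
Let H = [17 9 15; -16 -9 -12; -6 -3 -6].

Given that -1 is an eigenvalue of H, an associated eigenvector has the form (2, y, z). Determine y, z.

We need (H + 1I)v = 0.
H + 1I = [[18, 9, 15], [-16, -8, -12], [-6, -3, -5]].
Row 1: (18)·2 + (9)·y + (15)·z = 0
Row 2: (-16)·2 + (-8)·y + (-12)·z = 0
Row 3: (-6)·2 + (-3)·y + (-5)·z = 0
Solving gives y = -4, z = 0.
Check: H·(2, -4, 0) = (-2, 4, 0) = -1·(2, -4, 0).

-4, 0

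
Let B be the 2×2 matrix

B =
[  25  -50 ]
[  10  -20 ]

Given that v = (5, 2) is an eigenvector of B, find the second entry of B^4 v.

1250

First find the eigenvalue: Bv = (25, 10) = 5·(5, 2), so λ = 5.
Then B^4 v = λ^4·v = 5^4·(5, 2) = 625·(5, 2) = (3125, 1250).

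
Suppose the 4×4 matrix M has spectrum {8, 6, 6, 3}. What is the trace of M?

23

trace(M) is the sum of the eigenvalues: (8) + (6) + (6) + (3) = 23.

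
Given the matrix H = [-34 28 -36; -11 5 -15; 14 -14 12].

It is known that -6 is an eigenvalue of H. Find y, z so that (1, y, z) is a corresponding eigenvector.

We need (H + 6I)v = 0.
H + 6I = [[-28, 28, -36], [-11, 11, -15], [14, -14, 18]].
Row 1: (-28)·1 + (28)·y + (-36)·z = 0
Row 2: (-11)·1 + (11)·y + (-15)·z = 0
Row 3: (14)·1 + (-14)·y + (18)·z = 0
Solving gives y = 1, z = 0.
Check: H·(1, 1, 0) = (-6, -6, 0) = -6·(1, 1, 0).

1, 0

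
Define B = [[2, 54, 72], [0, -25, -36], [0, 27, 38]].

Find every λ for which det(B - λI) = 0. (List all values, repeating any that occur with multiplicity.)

Compute the characteristic polynomial p(μ) = det(μI - B).
Expanding the 3×3 determinant: p(μ) = μ^3 - 15μ^2 + 48μ - 44.
Since p(11) = 0, μ = 11 is a root.
Factor out (μ - 11): p(μ) = (μ - 11)·(μ^2 - 4μ + 4).
The quadratic factor is (μ - 2)^2.
Eigenvalues: 2, 2, 11.

2, 2, 11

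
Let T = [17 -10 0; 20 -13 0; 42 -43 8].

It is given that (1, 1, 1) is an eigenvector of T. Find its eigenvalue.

Compute Tv: T·(1, 1, 1) = (7, 7, 7).
Since Tv = λv, compare component 1: 7 = λ·1, so λ = 7.

7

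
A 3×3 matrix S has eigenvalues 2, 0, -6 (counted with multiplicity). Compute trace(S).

-4

trace(S) is the sum of the eigenvalues: (2) + (0) + (-6) = -4.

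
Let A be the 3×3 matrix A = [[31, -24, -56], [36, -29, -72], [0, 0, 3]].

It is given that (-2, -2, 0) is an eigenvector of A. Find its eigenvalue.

Compute Av: A·(-2, -2, 0) = (-14, -14, 0).
Since Av = λv, compare component 1: -14 = λ·-2, so λ = 7.

7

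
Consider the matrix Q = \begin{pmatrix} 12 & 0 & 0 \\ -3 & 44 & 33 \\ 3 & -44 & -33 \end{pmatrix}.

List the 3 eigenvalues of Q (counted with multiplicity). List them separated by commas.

0, 11, 12

Set up det(λI - Q) = 0.
Expanding the 3×3 determinant: p(λ) = λ^3 - 23λ^2 + 132λ.
Rational-root test: λ = 0 gives p(0) = 0.
Factor out λ: p(λ) = λ·(λ^2 - 23λ + 132).
The quadratic factors as (λ - 11)·(λ - 12).
Eigenvalues: 0, 11, 12.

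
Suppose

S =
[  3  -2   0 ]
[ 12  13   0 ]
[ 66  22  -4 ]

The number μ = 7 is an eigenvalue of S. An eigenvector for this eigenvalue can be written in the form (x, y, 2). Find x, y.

We need (S - 7I)v = 0.
S - 7I = [[-4, -2, 0], [12, 6, 0], [66, 22, -11]].
Row 1: (-4)·x + (-2)·y + (0)·2 = 0
Row 2: (12)·x + (6)·y + (0)·2 = 0
Row 3: (66)·x + (22)·y + (-11)·2 = 0
Solving gives x = 1, y = -2.
Check: S·(1, -2, 2) = (7, -14, 14) = 7·(1, -2, 2).

1, -2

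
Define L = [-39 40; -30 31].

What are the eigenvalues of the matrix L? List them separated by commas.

det(L - lambda·I) = (-39 - lambda)(31 - lambda) - (40)·(-30) = lambda^2 + 8·lambda - 9.
This factors as (lambda + 9)·(lambda - 1) = 0.
Eigenvalues: -9, 1.

-9, 1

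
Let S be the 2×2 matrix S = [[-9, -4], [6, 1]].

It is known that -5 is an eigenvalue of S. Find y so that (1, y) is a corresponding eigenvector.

-1

We need (S + 5I)v = 0.
S + 5I = [[-4, -4], [6, 6]].
Row 1: (-4)·1 + (-4)·y = 0
Row 2: (6)·1 + (6)·y = 0
Solving gives y = -1.
Check: S·(1, -1) = (-5, 5) = -5·(1, -1).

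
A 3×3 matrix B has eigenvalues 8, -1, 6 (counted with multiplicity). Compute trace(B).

13

trace(B) is the sum of the eigenvalues: (8) + (-1) + (6) = 13.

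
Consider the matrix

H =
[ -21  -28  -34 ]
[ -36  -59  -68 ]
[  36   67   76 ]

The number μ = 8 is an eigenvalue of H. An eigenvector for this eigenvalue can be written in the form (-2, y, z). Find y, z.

We need (H - 8I)v = 0.
H - 8I = [[-29, -28, -34], [-36, -67, -68], [36, 67, 68]].
Row 1: (-29)·-2 + (-28)·y + (-34)·z = 0
Row 2: (-36)·-2 + (-67)·y + (-68)·z = 0
Row 3: (36)·-2 + (67)·y + (68)·z = 0
Solving gives y = -4, z = 5.
Check: H·(-2, -4, 5) = (-16, -32, 40) = 8·(-2, -4, 5).

-4, 5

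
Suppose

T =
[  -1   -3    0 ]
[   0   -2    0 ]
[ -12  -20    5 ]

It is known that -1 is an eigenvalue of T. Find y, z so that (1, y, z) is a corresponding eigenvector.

We need (T + 1I)v = 0.
T + 1I = [[0, -3, 0], [0, -1, 0], [-12, -20, 6]].
Row 1: (0)·1 + (-3)·y + (0)·z = 0
Row 2: (0)·1 + (-1)·y + (0)·z = 0
Row 3: (-12)·1 + (-20)·y + (6)·z = 0
Solving gives y = 0, z = 2.
Check: T·(1, 0, 2) = (-1, 0, -2) = -1·(1, 0, 2).

0, 2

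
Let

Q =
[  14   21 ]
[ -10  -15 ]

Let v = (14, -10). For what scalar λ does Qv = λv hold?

-1

Compute Qv: Q·(14, -10) = (-14, 10).
Since Qv = λv, compare component 1: -14 = λ·14, so λ = -1.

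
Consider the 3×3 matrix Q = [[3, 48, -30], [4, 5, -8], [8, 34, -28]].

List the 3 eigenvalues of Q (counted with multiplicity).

-12, -5, -3

The characteristic polynomial is p(r) = det(rI - Q).
Cofactor expansion gives p(r) = r^3 + 20r^2 + 111r + 180.
Rational-root test: r = -3 gives p(-3) = 0.
Factor out (r + 3): p(r) = (r + 3)·(r^2 + 17r + 60).
The quadratic factors as (r + 12)·(r + 5).
Eigenvalues: -12, -5, -3.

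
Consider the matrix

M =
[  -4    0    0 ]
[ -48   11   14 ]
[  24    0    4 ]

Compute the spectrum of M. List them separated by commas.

Compute the characteristic polynomial p(r) = det(rI - M).
Expanding along the first row, p(r) = r^3 - 11r^2 - 16r + 176.
Try r = -4: p(-4) = 0, so -4 is a root.
Dividing by (r + 4) leaves r^2 - 15r + 44.
The quadratic factors as (r - 4)·(r - 11).
Eigenvalues: -4, 4, 11.

-4, 4, 11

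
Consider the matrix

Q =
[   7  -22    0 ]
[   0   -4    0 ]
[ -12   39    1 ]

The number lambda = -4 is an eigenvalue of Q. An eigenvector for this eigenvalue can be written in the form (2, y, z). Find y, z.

1, -3

We need (Q + 4I)v = 0.
Q + 4I = [[11, -22, 0], [0, 0, 0], [-12, 39, 5]].
Row 1: (11)·2 + (-22)·y + (0)·z = 0
Row 2: (0)·2 + (0)·y + (0)·z = 0
Row 3: (-12)·2 + (39)·y + (5)·z = 0
Solving gives y = 1, z = -3.
Check: Q·(2, 1, -3) = (-8, -4, 12) = -4·(2, 1, -3).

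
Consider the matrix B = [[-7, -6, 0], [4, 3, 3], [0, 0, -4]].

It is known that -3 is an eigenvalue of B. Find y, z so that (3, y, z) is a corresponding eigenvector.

We need (B + 3I)v = 0.
B + 3I = [[-4, -6, 0], [4, 6, 3], [0, 0, -1]].
Row 1: (-4)·3 + (-6)·y + (0)·z = 0
Row 2: (4)·3 + (6)·y + (3)·z = 0
Row 3: (0)·3 + (0)·y + (-1)·z = 0
Solving gives y = -2, z = 0.
Check: B·(3, -2, 0) = (-9, 6, 0) = -3·(3, -2, 0).

-2, 0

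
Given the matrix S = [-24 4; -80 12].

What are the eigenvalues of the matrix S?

det(S - μI) = (-24 - μ)(12 - μ) - (4)·(-80) = μ^2 + 12μ + 32.
This factors as (μ + 8)·(μ + 4) = 0.
Eigenvalues: -8, -4.

-8, -4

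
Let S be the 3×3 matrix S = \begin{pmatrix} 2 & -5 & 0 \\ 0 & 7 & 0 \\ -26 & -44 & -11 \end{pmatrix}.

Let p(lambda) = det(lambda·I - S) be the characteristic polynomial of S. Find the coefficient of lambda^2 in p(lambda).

The coefficient of lambda^2 of det(lambda·I - S) is −trace(S).
trace(S) = (2) + (7) + (-11) = -2, so the coefficient is 2.

2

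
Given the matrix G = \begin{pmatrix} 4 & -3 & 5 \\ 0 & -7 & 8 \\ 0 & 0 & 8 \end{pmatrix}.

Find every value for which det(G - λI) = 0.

G is upper triangular, so its eigenvalues are the diagonal entries.
Diagonal: 4, -7, 8.

-7, 4, 8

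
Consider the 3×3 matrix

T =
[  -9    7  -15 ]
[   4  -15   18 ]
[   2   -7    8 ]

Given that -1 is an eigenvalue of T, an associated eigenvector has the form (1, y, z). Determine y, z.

We need (T + 1I)v = 0.
T + 1I = [[-8, 7, -15], [4, -14, 18], [2, -7, 9]].
Row 1: (-8)·1 + (7)·y + (-15)·z = 0
Row 2: (4)·1 + (-14)·y + (18)·z = 0
Row 3: (2)·1 + (-7)·y + (9)·z = 0
Solving gives y = -1, z = -1.
Check: T·(1, -1, -1) = (-1, 1, 1) = -1·(1, -1, -1).

-1, -1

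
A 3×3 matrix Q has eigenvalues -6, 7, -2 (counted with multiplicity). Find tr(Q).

trace(Q) is the sum of the eigenvalues: (-6) + (7) + (-2) = -1.

-1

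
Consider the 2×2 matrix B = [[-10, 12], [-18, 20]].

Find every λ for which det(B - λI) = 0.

2, 8

det(B - sI) = (-10 - s)(20 - s) - (12)·(-18) = s^2 - 10s + 16.
This factors as (s - 2)·(s - 8) = 0.
Eigenvalues: 2, 8.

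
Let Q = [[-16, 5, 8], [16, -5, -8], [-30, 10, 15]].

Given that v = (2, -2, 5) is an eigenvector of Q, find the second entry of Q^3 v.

First find the eigenvalue: Qv = (-2, 2, -5) = -1·(2, -2, 5), so λ = -1.
Then Q^3 v = λ^3·v = (-1)^3·(2, -2, 5) = -1·(2, -2, 5) = (-2, 2, -5).

2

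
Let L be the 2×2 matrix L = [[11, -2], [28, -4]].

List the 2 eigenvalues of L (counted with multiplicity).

3, 4

det(L - tI) = (11 - t)(-4 - t) - (-2)·(28) = t^2 - 7t + 12.
This factors as (t - 3)·(t - 4) = 0.
Eigenvalues: 3, 4.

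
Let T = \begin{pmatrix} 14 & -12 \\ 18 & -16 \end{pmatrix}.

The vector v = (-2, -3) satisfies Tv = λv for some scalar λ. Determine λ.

-4

Compute Tv: T·(-2, -3) = (8, 12).
Since Tv = λv, compare component 1: 8 = λ·-2, so λ = -4.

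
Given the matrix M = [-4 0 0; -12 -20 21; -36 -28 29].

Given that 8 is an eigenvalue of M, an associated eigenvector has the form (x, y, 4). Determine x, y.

We need (M - 8I)v = 0.
M - 8I = [[-12, 0, 0], [-12, -28, 21], [-36, -28, 21]].
Row 1: (-12)·x + (0)·y + (0)·4 = 0
Row 2: (-12)·x + (-28)·y + (21)·4 = 0
Row 3: (-36)·x + (-28)·y + (21)·4 = 0
Solving gives x = 0, y = 3.
Check: M·(0, 3, 4) = (0, 24, 32) = 8·(0, 3, 4).

0, 3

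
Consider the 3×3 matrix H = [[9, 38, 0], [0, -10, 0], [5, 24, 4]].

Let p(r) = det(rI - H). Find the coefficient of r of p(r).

p(r) = r^3 - 3r^2 - 94r + 360.
The coefficient of r is -94.

-94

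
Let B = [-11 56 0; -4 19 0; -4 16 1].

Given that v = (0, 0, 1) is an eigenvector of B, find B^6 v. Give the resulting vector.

(0, 0, 1)

First find the eigenvalue: Bv = (0, 0, 1) = 1·(0, 0, 1), so λ = 1.
Then B^6 v = λ^6·v = 1^6·(0, 0, 1) = 1·(0, 0, 1) = (0, 0, 1).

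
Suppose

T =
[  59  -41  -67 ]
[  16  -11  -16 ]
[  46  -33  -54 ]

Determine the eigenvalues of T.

The characteristic polynomial is p(t) = det(tI - T).
Cofactor expansion gives p(t) = t^3 + 6t^2 - 31t - 120.
Try t = -3: p(-3) = 0, so -3 is a root.
Factor out (t + 3): p(t) = (t + 3)·(t^2 + 3t - 40).
The quadratic factors as (t + 8)·(t - 5).
Eigenvalues: -8, -3, 5.

-8, -3, 5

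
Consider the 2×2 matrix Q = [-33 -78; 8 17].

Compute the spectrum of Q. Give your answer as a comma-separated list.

-9, -7

det(Q - μI) = (-33 - μ)(17 - μ) - (-78)·(8) = μ^2 + 16μ + 63.
This factors as (μ + 9)·(μ + 7) = 0.
Eigenvalues: -9, -7.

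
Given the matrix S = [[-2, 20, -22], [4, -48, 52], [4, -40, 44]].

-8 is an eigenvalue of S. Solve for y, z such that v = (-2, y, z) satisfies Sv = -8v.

5, 4

We need (S + 8I)v = 0.
S + 8I = [[6, 20, -22], [4, -40, 52], [4, -40, 52]].
Row 1: (6)·-2 + (20)·y + (-22)·z = 0
Row 2: (4)·-2 + (-40)·y + (52)·z = 0
Row 3: (4)·-2 + (-40)·y + (52)·z = 0
Solving gives y = 5, z = 4.
Check: S·(-2, 5, 4) = (16, -40, -32) = -8·(-2, 5, 4).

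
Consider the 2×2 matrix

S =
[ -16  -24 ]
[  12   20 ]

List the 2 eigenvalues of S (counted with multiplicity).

det(S - sI) = (-16 - s)(20 - s) - (-24)·(12) = s^2 - 4s - 32.
This factors as (s + 4)·(s - 8) = 0.
Eigenvalues: -4, 8.

-4, 8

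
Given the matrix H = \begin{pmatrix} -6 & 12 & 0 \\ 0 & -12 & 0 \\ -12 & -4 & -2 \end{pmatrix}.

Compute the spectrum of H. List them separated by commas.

Compute the characteristic polynomial p(λ) = det(λI - H).
Expanding the 3×3 determinant: p(λ) = λ^3 + 20λ^2 + 108λ + 144.
Since p(-2) = 0, λ = -2 is a root.
Dividing by (λ + 2) leaves λ^2 + 18λ + 72.
The quadratic factors as (λ + 12)·(λ + 6).
Eigenvalues: -12, -6, -2.

-12, -6, -2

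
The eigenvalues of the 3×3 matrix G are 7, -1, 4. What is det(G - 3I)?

-16

If G has eigenvalues 7, -1, 4, then G - 3I has eigenvalues 4, -4, 1.
det(G - 3I) = (4) · (-4) · (1) = -16.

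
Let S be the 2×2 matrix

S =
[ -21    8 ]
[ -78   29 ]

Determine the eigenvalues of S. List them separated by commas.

det(S - λI) = (-21 - λ)(29 - λ) - (8)·(-78) = λ^2 - 8λ + 15.
This factors as (λ - 3)·(λ - 5) = 0.
Eigenvalues: 3, 5.

3, 5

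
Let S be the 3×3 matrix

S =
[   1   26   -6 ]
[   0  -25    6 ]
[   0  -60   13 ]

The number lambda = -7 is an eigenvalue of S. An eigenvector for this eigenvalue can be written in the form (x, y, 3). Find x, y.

-1, 1

We need (S + 7I)v = 0.
S + 7I = [[8, 26, -6], [0, -18, 6], [0, -60, 20]].
Row 1: (8)·x + (26)·y + (-6)·3 = 0
Row 2: (0)·x + (-18)·y + (6)·3 = 0
Row 3: (0)·x + (-60)·y + (20)·3 = 0
Solving gives x = -1, y = 1.
Check: S·(-1, 1, 3) = (7, -7, -21) = -7·(-1, 1, 3).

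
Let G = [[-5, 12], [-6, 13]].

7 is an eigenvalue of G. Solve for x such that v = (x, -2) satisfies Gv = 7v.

-2

We need (G - 7I)v = 0.
G - 7I = [[-12, 12], [-6, 6]].
Row 1: (-12)·x + (12)·-2 = 0
Row 2: (-6)·x + (6)·-2 = 0
Solving gives x = -2.
Check: G·(-2, -2) = (-14, -14) = 7·(-2, -2).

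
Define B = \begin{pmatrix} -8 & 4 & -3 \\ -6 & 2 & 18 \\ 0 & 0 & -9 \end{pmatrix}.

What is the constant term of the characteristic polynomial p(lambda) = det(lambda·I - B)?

72

p(0) = det(0·I − B) = det(−B) = (−1)^3·det(B).
det(B) = -72, so p(0) = 72.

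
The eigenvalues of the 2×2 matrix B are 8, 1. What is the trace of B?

9

trace(B) is the sum of the eigenvalues: (8) + (1) = 9.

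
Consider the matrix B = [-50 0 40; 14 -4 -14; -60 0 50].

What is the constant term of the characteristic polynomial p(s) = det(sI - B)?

-400

p(0) = det(0·I − B) = det(−B) = (−1)^3·det(B).
det(B) = 400, so p(0) = -400.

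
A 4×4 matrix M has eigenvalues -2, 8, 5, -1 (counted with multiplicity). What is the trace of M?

trace(M) is the sum of the eigenvalues: (-2) + (8) + (5) + (-1) = 10.

10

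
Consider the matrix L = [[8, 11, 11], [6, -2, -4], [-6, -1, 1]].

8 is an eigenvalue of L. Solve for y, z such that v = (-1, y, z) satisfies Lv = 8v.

We need (L - 8I)v = 0.
L - 8I = [[0, 11, 11], [6, -10, -4], [-6, -1, -7]].
Row 1: (0)·-1 + (11)·y + (11)·z = 0
Row 2: (6)·-1 + (-10)·y + (-4)·z = 0
Row 3: (-6)·-1 + (-1)·y + (-7)·z = 0
Solving gives y = -1, z = 1.
Check: L·(-1, -1, 1) = (-8, -8, 8) = 8·(-1, -1, 1).

-1, 1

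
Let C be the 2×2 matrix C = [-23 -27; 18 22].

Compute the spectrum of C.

det(C - μI) = (-23 - μ)(22 - μ) - (-27)·(18) = μ^2 + μ - 20.
This factors as (μ + 5)·(μ - 4) = 0.
Eigenvalues: -5, 4.

-5, 4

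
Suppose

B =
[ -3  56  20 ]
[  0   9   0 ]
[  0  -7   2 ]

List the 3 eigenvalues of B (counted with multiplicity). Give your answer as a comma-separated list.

-3, 2, 9

The characteristic polynomial is p(t) = det(tI - B).
Cofactor expansion gives p(t) = t^3 - 8t^2 - 15t + 54.
Rational-root test: t = -3 gives p(-3) = 0.
Dividing by (t + 3) leaves t^2 - 11t + 18.
The quadratic factors as (t - 2)·(t - 9).
Eigenvalues: -3, 2, 9.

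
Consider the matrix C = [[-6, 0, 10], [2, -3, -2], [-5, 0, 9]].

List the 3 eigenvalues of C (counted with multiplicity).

-3, -1, 4

The characteristic polynomial is p(λ) = det(λI - C).
Expanding along the first row, p(λ) = λ^3 - 13λ - 12.
Since p(-1) = 0, λ = -1 is a root.
Factor out (λ + 1): p(λ) = (λ + 1)·(λ^2 - λ - 12).
The quadratic factors as (λ + 3)·(λ - 4).
Eigenvalues: -3, -1, 4.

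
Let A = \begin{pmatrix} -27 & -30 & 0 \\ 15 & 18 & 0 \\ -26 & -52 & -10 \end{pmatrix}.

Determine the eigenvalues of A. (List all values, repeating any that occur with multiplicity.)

-12, -10, 3

The characteristic polynomial is p(λ) = det(λI - A).
Expanding along the first row, p(λ) = λ^3 + 19λ^2 + 54λ - 360.
Rational-root test: λ = 3 gives p(3) = 0.
Dividing by (λ - 3) leaves λ^2 + 22λ + 120.
The quadratic factors as (λ + 12)·(λ + 10).
Eigenvalues: -12, -10, 3.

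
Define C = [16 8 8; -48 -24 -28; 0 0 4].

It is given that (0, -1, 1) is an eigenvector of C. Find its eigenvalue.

Compute Cv: C·(0, -1, 1) = (0, -4, 4).
Since Cv = λv, compare component 2: -4 = λ·-1, so λ = 4.

4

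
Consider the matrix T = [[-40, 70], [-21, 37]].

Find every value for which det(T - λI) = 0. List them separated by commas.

det(T - lambda·I) = (-40 - lambda)(37 - lambda) - (70)·(-21) = lambda^2 + 3·lambda - 10.
This factors as (lambda + 5)·(lambda - 2) = 0.
Eigenvalues: -5, 2.

-5, 2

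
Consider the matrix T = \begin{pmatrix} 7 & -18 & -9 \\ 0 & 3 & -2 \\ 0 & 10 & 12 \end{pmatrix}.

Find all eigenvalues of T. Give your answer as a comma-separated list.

Set up det(lambda·I - T) = 0.
Expanding the 3×3 determinant: p(lambda) = lambda^3 - 22·lambda^2 + 161·lambda - 392.
Rational-root test: lambda = 8 gives p(8) = 0.
Factor out (lambda - 8): p(lambda) = (lambda - 8)·(lambda^2 - 14·lambda + 49).
The quadratic factor is (lambda - 7)^2.
Eigenvalues: 7, 7, 8.

7, 7, 8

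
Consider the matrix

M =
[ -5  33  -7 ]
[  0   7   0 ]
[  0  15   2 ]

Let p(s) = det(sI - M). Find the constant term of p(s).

p(s) = s^3 - 4s^2 - 31s + 70.
The constant term is 70.

70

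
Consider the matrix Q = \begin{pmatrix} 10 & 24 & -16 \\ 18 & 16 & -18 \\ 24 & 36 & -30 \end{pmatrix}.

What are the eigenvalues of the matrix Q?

Set up det(rI - Q) = 0.
Expanding the 3×3 determinant: p(r) = r^3 + 4r^2 - 20r - 48.
Rational-root test: r = 4 gives p(4) = 0.
Factor out (r - 4): p(r) = (r - 4)·(r^2 + 8r + 12).
The quadratic factors as (r + 6)·(r + 2).
Eigenvalues: -6, -2, 4.

-6, -2, 4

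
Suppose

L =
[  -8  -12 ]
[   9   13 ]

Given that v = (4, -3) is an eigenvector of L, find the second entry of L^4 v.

First find the eigenvalue: Lv = (4, -3) = 1·(4, -3), so λ = 1.
Then L^4 v = λ^4·v = 1^4·(4, -3) = 1·(4, -3) = (4, -3).

-3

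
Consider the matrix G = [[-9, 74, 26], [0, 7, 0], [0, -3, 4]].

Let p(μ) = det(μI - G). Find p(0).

p(0) = det(0·I − G) = det(−G) = (−1)^3·det(G).
det(G) = -252, so p(0) = 252.

252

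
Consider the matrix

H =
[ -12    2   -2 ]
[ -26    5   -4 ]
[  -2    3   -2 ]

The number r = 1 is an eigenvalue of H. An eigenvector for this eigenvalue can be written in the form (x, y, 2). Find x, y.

0, 2

We need (H - 1I)v = 0.
H - 1I = [[-13, 2, -2], [-26, 4, -4], [-2, 3, -3]].
Row 1: (-13)·x + (2)·y + (-2)·2 = 0
Row 2: (-26)·x + (4)·y + (-4)·2 = 0
Row 3: (-2)·x + (3)·y + (-3)·2 = 0
Solving gives x = 0, y = 2.
Check: H·(0, 2, 2) = (0, 2, 2) = 1·(0, 2, 2).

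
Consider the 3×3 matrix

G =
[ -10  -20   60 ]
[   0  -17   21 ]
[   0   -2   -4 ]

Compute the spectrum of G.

The characteristic polynomial is p(s) = det(sI - G).
Expanding along the first row, p(s) = s^3 + 31s^2 + 320s + 1100.
Since p(-11) = 0, s = -11 is a root.
Dividing by (s + 11) leaves s^2 + 20s + 100.
The quadratic factor is (s + 10)^2.
Eigenvalues: -11, -10, -10.

-11, -10, -10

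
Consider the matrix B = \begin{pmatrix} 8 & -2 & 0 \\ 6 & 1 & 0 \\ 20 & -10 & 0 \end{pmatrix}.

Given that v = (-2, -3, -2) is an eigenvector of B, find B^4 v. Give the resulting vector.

(-1250, -1875, -1250)

First find the eigenvalue: Bv = (-10, -15, -10) = 5·(-2, -3, -2), so λ = 5.
Then B^4 v = λ^4·v = 5^4·(-2, -3, -2) = 625·(-2, -3, -2) = (-1250, -1875, -1250).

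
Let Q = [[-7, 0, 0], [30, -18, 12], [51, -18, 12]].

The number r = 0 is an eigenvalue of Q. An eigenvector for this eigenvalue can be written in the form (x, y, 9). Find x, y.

We need (Q)v = 0.
Q = [[-7, 0, 0], [30, -18, 12], [51, -18, 12]].
Row 1: (-7)·x + (0)·y + (0)·9 = 0
Row 2: (30)·x + (-18)·y + (12)·9 = 0
Row 3: (51)·x + (-18)·y + (12)·9 = 0
Solving gives x = 0, y = 6.
Check: Q·(0, 6, 9) = (0, 0, 0) = 0·(0, 6, 9).

0, 6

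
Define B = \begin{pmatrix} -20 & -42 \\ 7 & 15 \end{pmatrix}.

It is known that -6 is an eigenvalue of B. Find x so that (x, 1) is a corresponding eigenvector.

We need (B + 6I)v = 0.
B + 6I = [[-14, -42], [7, 21]].
Row 1: (-14)·x + (-42)·1 = 0
Row 2: (7)·x + (21)·1 = 0
Solving gives x = -3.
Check: B·(-3, 1) = (18, -6) = -6·(-3, 1).

-3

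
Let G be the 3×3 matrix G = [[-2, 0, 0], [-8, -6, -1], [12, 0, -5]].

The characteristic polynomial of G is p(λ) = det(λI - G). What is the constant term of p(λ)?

p(λ) = λ^3 + 13λ^2 + 52λ + 60.
The constant term is 60.

60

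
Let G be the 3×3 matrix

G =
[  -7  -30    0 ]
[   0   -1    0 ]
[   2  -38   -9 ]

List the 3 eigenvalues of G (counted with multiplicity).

-9, -7, -1

The characteristic polynomial is p(s) = det(sI - G).
Expanding the 3×3 determinant: p(s) = s^3 + 17s^2 + 79s + 63.
Try s = -1: p(-1) = 0, so -1 is a root.
Factor out (s + 1): p(s) = (s + 1)·(s^2 + 16s + 63).
The quadratic factors as (s + 9)·(s + 7).
Eigenvalues: -9, -7, -1.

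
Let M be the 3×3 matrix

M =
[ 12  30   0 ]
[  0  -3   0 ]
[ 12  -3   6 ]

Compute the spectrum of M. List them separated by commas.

Set up det(sI - M) = 0.
Expanding along the first row, p(s) = s^3 - 15s^2 + 18s + 216.
Try s = -3: p(-3) = 0, so -3 is a root.
Factor out (s + 3): p(s) = (s + 3)·(s^2 - 18s + 72).
The quadratic factors as (s - 6)·(s - 12).
Eigenvalues: -3, 6, 12.

-3, 6, 12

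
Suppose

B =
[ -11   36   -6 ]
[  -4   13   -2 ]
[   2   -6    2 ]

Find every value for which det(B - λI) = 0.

1, 1, 2

Set up det(lambda·I - B) = 0.
Cofactor expansion gives p(lambda) = lambda^3 - 4·lambda^2 + 5·lambda - 2.
Rational-root test: lambda = 2 gives p(2) = 0.
Factor out (lambda - 2): p(lambda) = (lambda - 2)·(lambda^2 - 2·lambda + 1).
The quadratic factor is (lambda - 1)^2.
Eigenvalues: 1, 1, 2.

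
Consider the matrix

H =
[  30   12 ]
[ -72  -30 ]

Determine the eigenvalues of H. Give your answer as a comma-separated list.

-6, 6

det(H - λI) = (30 - λ)(-30 - λ) - (12)·(-72) = λ^2 - 36.
This factors as (λ + 6)·(λ - 6) = 0.
Eigenvalues: -6, 6.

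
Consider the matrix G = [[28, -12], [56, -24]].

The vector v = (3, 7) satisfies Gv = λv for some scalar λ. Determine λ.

Compute Gv: G·(3, 7) = (0, 0).
Since Gv = λv, compare component 1: 0 = λ·3, so λ = 0.

0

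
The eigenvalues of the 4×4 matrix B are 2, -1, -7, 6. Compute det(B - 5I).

If B has eigenvalues 2, -1, -7, 6, then B - 5I has eigenvalues -3, -6, -12, 1.
det(B - 5I) = (-3) · (-6) · (-12) · (1) = -216.

-216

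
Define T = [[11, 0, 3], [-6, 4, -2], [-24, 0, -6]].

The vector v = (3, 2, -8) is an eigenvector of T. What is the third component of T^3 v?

First find the eigenvalue: Tv = (9, 6, -24) = 3·(3, 2, -8), so λ = 3.
Then T^3 v = λ^3·v = 3^3·(3, 2, -8) = 27·(3, 2, -8) = (81, 54, -216).

-216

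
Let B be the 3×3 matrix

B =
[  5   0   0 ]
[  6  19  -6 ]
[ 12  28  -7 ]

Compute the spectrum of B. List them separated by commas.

5, 5, 7

The characteristic polynomial is p(t) = det(tI - B).
Cofactor expansion gives p(t) = t^3 - 17t^2 + 95t - 175.
Since p(5) = 0, t = 5 is a root.
Factor out (t - 5): p(t) = (t - 5)·(t^2 - 12t + 35).
The quadratic factors as (t - 5)·(t - 7).
Eigenvalues: 5, 5, 7.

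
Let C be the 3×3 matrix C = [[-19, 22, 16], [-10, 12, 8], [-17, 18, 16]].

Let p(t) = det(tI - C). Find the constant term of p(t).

0

p(t) = t^3 - 9t^2 + 8t.
The constant term is 0.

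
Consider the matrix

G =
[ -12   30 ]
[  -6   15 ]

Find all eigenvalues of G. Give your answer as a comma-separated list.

det(G - rI) = (-12 - r)(15 - r) - (30)·(-6) = r^2 - 3r.
This factors as r·(r - 3) = 0.
Eigenvalues: 0, 3.

0, 3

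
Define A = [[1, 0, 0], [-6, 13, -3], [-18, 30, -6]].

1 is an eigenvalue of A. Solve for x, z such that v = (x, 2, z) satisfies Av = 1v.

1, 6

We need (A - 1I)v = 0.
A - 1I = [[0, 0, 0], [-6, 12, -3], [-18, 30, -7]].
Row 1: (0)·x + (0)·2 + (0)·z = 0
Row 2: (-6)·x + (12)·2 + (-3)·z = 0
Row 3: (-18)·x + (30)·2 + (-7)·z = 0
Solving gives x = 1, z = 6.
Check: A·(1, 2, 6) = (1, 2, 6) = 1·(1, 2, 6).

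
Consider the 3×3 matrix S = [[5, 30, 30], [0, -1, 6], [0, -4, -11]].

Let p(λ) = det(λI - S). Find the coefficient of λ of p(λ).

-25

p(λ) = λ^3 + 7λ^2 - 25λ - 175.
The coefficient of λ is -25.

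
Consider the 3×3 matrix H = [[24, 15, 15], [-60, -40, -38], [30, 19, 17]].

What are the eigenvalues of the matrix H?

-6, -2, 9

Set up det(lambda·I - H) = 0.
Expanding the 3×3 determinant: p(lambda) = lambda^3 - lambda^2 - 60·lambda - 108.
Rational-root test: lambda = -2 gives p(-2) = 0.
Factor out (lambda + 2): p(lambda) = (lambda + 2)·(lambda^2 - 3·lambda - 54).
The quadratic factors as (lambda + 6)·(lambda - 9).
Eigenvalues: -6, -2, 9.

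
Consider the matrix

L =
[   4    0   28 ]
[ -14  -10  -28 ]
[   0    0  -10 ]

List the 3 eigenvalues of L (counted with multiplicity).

Set up det(tI - L) = 0.
Expanding the 3×3 determinant: p(t) = t^3 + 16t^2 + 20t - 400.
Rational-root test: t = 4 gives p(4) = 0.
Dividing by (t - 4) leaves t^2 + 20t + 100.
The quadratic factor is (t + 10)^2.
Eigenvalues: -10, -10, 4.

-10, -10, 4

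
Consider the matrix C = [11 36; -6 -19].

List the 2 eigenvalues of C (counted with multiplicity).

-7, -1

det(C - tI) = (11 - t)(-19 - t) - (36)·(-6) = t^2 + 8t + 7.
This factors as (t + 7)·(t + 1) = 0.
Eigenvalues: -7, -1.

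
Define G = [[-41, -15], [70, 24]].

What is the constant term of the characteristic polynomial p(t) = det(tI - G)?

66

p(0) = det(0·I − G) = det(−G) = (−1)^2·det(G).
det(G) = 66, so p(0) = 66.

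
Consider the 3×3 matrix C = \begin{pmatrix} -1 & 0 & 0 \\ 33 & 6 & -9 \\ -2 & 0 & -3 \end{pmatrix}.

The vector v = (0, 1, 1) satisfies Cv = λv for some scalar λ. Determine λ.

-3

Compute Cv: C·(0, 1, 1) = (0, -3, -3).
Since Cv = λv, compare component 2: -3 = λ·1, so λ = -3.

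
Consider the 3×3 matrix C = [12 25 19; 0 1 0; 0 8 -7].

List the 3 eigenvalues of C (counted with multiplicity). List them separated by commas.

The characteristic polynomial is p(s) = det(sI - C).
Expanding along the first row, p(s) = s^3 - 6s^2 - 79s + 84.
Since p(1) = 0, s = 1 is a root.
Factor out (s - 1): p(s) = (s - 1)·(s^2 - 5s - 84).
The quadratic factors as (s + 7)·(s - 12).
Eigenvalues: -7, 1, 12.

-7, 1, 12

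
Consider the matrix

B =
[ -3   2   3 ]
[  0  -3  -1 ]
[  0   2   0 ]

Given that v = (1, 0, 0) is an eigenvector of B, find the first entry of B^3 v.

-27

First find the eigenvalue: Bv = (-3, 0, 0) = -3·(1, 0, 0), so λ = -3.
Then B^3 v = λ^3·v = (-3)^3·(1, 0, 0) = -27·(1, 0, 0) = (-27, 0, 0).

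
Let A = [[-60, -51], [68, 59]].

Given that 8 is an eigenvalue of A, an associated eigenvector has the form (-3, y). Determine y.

We need (A - 8I)v = 0.
A - 8I = [[-68, -51], [68, 51]].
Row 1: (-68)·-3 + (-51)·y = 0
Row 2: (68)·-3 + (51)·y = 0
Solving gives y = 4.
Check: A·(-3, 4) = (-24, 32) = 8·(-3, 4).

4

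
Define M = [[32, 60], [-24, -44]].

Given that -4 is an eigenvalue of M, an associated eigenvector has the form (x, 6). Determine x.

-10

We need (M + 4I)v = 0.
M + 4I = [[36, 60], [-24, -40]].
Row 1: (36)·x + (60)·6 = 0
Row 2: (-24)·x + (-40)·6 = 0
Solving gives x = -10.
Check: M·(-10, 6) = (40, -24) = -4·(-10, 6).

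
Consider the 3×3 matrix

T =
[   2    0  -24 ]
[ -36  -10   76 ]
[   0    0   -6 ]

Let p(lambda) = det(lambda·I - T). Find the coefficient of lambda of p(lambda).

p(lambda) = lambda^3 + 14·lambda^2 + 28·lambda - 120.
The coefficient of lambda is 28.

28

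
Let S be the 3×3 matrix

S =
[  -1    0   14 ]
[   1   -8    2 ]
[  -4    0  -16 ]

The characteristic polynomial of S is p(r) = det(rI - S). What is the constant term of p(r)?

p(r) = r^3 + 25r^2 + 208r + 576.
The constant term is 576.

576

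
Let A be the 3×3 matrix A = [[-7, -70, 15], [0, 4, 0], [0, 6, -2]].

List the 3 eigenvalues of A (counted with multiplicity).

-7, -2, 4

Compute the characteristic polynomial p(t) = det(tI - A).
Expanding along the first row, p(t) = t^3 + 5t^2 - 22t - 56.
Since p(4) = 0, t = 4 is a root.
Factor out (t - 4): p(t) = (t - 4)·(t^2 + 9t + 14).
The quadratic factors as (t + 7)·(t + 2).
Eigenvalues: -7, -2, 4.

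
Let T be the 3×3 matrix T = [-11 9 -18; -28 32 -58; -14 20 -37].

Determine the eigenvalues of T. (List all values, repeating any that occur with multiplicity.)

Set up det(rI - T) = 0.
Cofactor expansion gives p(r) = r^3 + 16r^2 + 31r - 264.
Since p(-8) = 0, r = -8 is a root.
Dividing by (r + 8) leaves r^2 + 8r - 33.
The quadratic factors as (r + 11)·(r - 3).
Eigenvalues: -11, -8, 3.

-11, -8, 3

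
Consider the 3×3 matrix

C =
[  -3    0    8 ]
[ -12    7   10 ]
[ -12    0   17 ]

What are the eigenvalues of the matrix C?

5, 7, 9

Set up det(lambda·I - C) = 0.
Expanding along the first row, p(lambda) = lambda^3 - 21·lambda^2 + 143·lambda - 315.
Since p(5) = 0, lambda = 5 is a root.
Factor out (lambda - 5): p(lambda) = (lambda - 5)·(lambda^2 - 16·lambda + 63).
The quadratic factors as (lambda - 7)·(lambda - 9).
Eigenvalues: 5, 7, 9.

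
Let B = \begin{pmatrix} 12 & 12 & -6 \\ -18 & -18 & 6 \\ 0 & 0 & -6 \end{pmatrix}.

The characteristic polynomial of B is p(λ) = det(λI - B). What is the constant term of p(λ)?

p(λ) = λ^3 + 12λ^2 + 36λ.
The constant term is 0.

0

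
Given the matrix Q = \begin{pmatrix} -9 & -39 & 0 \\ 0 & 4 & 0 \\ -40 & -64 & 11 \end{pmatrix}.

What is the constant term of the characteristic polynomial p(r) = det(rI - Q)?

p(0) = det(0·I − Q) = det(−Q) = (−1)^3·det(Q).
det(Q) = -396, so p(0) = 396.

396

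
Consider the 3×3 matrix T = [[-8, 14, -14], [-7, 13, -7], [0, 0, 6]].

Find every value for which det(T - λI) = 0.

-1, 6, 6

The characteristic polynomial is p(s) = det(sI - T).
Cofactor expansion gives p(s) = s^3 - 11s^2 + 24s + 36.
Since p(-1) = 0, s = -1 is a root.
Factor out (s + 1): p(s) = (s + 1)·(s^2 - 12s + 36).
The quadratic factor is (s - 6)^2.
Eigenvalues: -1, 6, 6.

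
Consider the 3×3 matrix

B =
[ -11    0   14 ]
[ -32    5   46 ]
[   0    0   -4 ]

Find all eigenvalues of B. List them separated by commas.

The characteristic polynomial is p(μ) = det(μI - B).
Expanding the 3×3 determinant: p(μ) = μ^3 + 10μ^2 - 31μ - 220.
Try μ = 5: p(5) = 0, so 5 is a root.
Dividing by (μ - 5) leaves μ^2 + 15μ + 44.
The quadratic factors as (μ + 11)·(μ + 4).
Eigenvalues: -11, -4, 5.

-11, -4, 5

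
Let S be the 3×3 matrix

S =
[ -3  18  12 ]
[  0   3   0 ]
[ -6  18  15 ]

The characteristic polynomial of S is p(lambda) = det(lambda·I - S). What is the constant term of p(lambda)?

-81

p(lambda) = lambda^3 - 15·lambda^2 + 63·lambda - 81.
The constant term is -81.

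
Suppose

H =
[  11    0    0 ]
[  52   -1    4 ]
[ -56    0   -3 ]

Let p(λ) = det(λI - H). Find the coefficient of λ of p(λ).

-41

p(λ) = λ^3 - 7λ^2 - 41λ - 33.
The coefficient of λ is -41.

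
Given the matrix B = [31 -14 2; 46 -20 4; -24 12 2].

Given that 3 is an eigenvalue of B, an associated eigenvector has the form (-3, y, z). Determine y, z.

We need (B - 3I)v = 0.
B - 3I = [[28, -14, 2], [46, -23, 4], [-24, 12, -1]].
Row 1: (28)·-3 + (-14)·y + (2)·z = 0
Row 2: (46)·-3 + (-23)·y + (4)·z = 0
Row 3: (-24)·-3 + (12)·y + (-1)·z = 0
Solving gives y = -6, z = 0.
Check: B·(-3, -6, 0) = (-9, -18, 0) = 3·(-3, -6, 0).

-6, 0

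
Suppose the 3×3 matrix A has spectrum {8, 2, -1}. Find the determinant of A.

det(A) is the product of the eigenvalues: (8) · (2) · (-1) = -16.

-16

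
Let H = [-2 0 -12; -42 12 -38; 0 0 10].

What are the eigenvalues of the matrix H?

-2, 10, 12

The characteristic polynomial is p(λ) = det(λI - H).
Expanding the 3×3 determinant: p(λ) = λ^3 - 20λ^2 + 76λ + 240.
Try λ = 10: p(10) = 0, so 10 is a root.
Dividing by (λ - 10) leaves λ^2 - 10λ - 24.
The quadratic factors as (λ + 2)·(λ - 12).
Eigenvalues: -2, 10, 12.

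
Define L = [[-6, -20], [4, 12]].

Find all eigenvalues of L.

2, 4

det(L - lambda·I) = (-6 - lambda)(12 - lambda) - (-20)·(4) = lambda^2 - 6·lambda + 8.
This factors as (lambda - 2)·(lambda - 4) = 0.
Eigenvalues: 2, 4.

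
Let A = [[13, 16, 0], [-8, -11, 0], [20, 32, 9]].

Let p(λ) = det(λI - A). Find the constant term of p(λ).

p(λ) = λ^3 - 11λ^2 + 3λ + 135.
The constant term is 135.

135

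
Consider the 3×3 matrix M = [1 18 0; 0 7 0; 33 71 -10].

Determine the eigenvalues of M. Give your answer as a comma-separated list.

Set up det(μI - M) = 0.
Expanding along the first row, p(μ) = μ^3 + 2μ^2 - 73μ + 70.
Since p(7) = 0, μ = 7 is a root.
Factor out (μ - 7): p(μ) = (μ - 7)·(μ^2 + 9μ - 10).
The quadratic factors as (μ + 10)·(μ - 1).
Eigenvalues: -10, 1, 7.

-10, 1, 7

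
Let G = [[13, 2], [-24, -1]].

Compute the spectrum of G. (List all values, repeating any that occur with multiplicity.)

det(G - λI) = (13 - λ)(-1 - λ) - (2)·(-24) = λ^2 - 12λ + 35.
This factors as (λ - 5)·(λ - 7) = 0.
Eigenvalues: 5, 7.

5, 7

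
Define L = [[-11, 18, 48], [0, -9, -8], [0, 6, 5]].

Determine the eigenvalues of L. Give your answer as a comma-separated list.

-11, -3, -1

The characteristic polynomial is p(λ) = det(λI - L).
Expanding along the first row, p(λ) = λ^3 + 15λ^2 + 47λ + 33.
Rational-root test: λ = -11 gives p(-11) = 0.
Factor out (λ + 11): p(λ) = (λ + 11)·(λ^2 + 4λ + 3).
The quadratic factors as (λ + 3)·(λ + 1).
Eigenvalues: -11, -3, -1.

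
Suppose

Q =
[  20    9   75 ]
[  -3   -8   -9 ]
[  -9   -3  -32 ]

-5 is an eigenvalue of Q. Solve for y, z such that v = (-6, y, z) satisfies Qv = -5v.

0, 2

We need (Q + 5I)v = 0.
Q + 5I = [[25, 9, 75], [-3, -3, -9], [-9, -3, -27]].
Row 1: (25)·-6 + (9)·y + (75)·z = 0
Row 2: (-3)·-6 + (-3)·y + (-9)·z = 0
Row 3: (-9)·-6 + (-3)·y + (-27)·z = 0
Solving gives y = 0, z = 2.
Check: Q·(-6, 0, 2) = (30, 0, -10) = -5·(-6, 0, 2).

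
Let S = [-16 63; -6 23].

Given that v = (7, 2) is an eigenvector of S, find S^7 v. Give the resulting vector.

(896, 256)

First find the eigenvalue: Sv = (14, 4) = 2·(7, 2), so λ = 2.
Then S^7 v = λ^7·v = 2^7·(7, 2) = 128·(7, 2) = (896, 256).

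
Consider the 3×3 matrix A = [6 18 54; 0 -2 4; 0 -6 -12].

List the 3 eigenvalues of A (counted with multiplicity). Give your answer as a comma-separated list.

-8, -6, 6

Set up det(μI - A) = 0.
Expanding the 3×3 determinant: p(μ) = μ^3 + 8μ^2 - 36μ - 288.
Rational-root test: μ = 6 gives p(6) = 0.
Dividing by (μ - 6) leaves μ^2 + 14μ + 48.
The quadratic factors as (μ + 8)·(μ + 6).
Eigenvalues: -8, -6, 6.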